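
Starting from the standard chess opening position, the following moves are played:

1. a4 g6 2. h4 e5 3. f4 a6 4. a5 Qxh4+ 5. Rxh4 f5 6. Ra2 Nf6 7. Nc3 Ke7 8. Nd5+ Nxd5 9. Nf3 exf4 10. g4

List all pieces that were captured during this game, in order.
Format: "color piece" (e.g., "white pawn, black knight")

Tracking captures:
  Qxh4+: captured white pawn
  Rxh4: captured black queen
  Nxd5: captured white knight
  exf4: captured white pawn

white pawn, black queen, white knight, white pawn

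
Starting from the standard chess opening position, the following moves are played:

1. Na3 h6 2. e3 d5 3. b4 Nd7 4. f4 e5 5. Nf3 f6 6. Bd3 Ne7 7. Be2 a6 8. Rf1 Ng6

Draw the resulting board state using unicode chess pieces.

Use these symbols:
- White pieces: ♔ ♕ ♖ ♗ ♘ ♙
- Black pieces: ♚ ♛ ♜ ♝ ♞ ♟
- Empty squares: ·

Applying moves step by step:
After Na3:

♜ ♞ ♝ ♛ ♚ ♝ ♞ ♜
♟ ♟ ♟ ♟ ♟ ♟ ♟ ♟
· · · · · · · ·
· · · · · · · ·
· · · · · · · ·
♘ · · · · · · ·
♙ ♙ ♙ ♙ ♙ ♙ ♙ ♙
♖ · ♗ ♕ ♔ ♗ ♘ ♖


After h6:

♜ ♞ ♝ ♛ ♚ ♝ ♞ ♜
♟ ♟ ♟ ♟ ♟ ♟ ♟ ·
· · · · · · · ♟
· · · · · · · ·
· · · · · · · ·
♘ · · · · · · ·
♙ ♙ ♙ ♙ ♙ ♙ ♙ ♙
♖ · ♗ ♕ ♔ ♗ ♘ ♖


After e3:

♜ ♞ ♝ ♛ ♚ ♝ ♞ ♜
♟ ♟ ♟ ♟ ♟ ♟ ♟ ·
· · · · · · · ♟
· · · · · · · ·
· · · · · · · ·
♘ · · · ♙ · · ·
♙ ♙ ♙ ♙ · ♙ ♙ ♙
♖ · ♗ ♕ ♔ ♗ ♘ ♖


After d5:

♜ ♞ ♝ ♛ ♚ ♝ ♞ ♜
♟ ♟ ♟ · ♟ ♟ ♟ ·
· · · · · · · ♟
· · · ♟ · · · ·
· · · · · · · ·
♘ · · · ♙ · · ·
♙ ♙ ♙ ♙ · ♙ ♙ ♙
♖ · ♗ ♕ ♔ ♗ ♘ ♖


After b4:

♜ ♞ ♝ ♛ ♚ ♝ ♞ ♜
♟ ♟ ♟ · ♟ ♟ ♟ ·
· · · · · · · ♟
· · · ♟ · · · ·
· ♙ · · · · · ·
♘ · · · ♙ · · ·
♙ · ♙ ♙ · ♙ ♙ ♙
♖ · ♗ ♕ ♔ ♗ ♘ ♖


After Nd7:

♜ · ♝ ♛ ♚ ♝ ♞ ♜
♟ ♟ ♟ ♞ ♟ ♟ ♟ ·
· · · · · · · ♟
· · · ♟ · · · ·
· ♙ · · · · · ·
♘ · · · ♙ · · ·
♙ · ♙ ♙ · ♙ ♙ ♙
♖ · ♗ ♕ ♔ ♗ ♘ ♖


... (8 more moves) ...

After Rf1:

♜ · ♝ ♛ ♚ ♝ · ♜
· ♟ ♟ ♞ ♞ · ♟ ·
♟ · · · · ♟ · ♟
· · · ♟ ♟ · · ·
· ♙ · · · ♙ · ·
♘ · · · ♙ ♘ · ·
♙ · ♙ ♙ ♗ · ♙ ♙
♖ · ♗ ♕ ♔ ♖ · ·


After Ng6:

♜ · ♝ ♛ ♚ ♝ · ♜
· ♟ ♟ ♞ · · ♟ ·
♟ · · · · ♟ ♞ ♟
· · · ♟ ♟ · · ·
· ♙ · · · ♙ · ·
♘ · · · ♙ ♘ · ·
♙ · ♙ ♙ ♗ · ♙ ♙
♖ · ♗ ♕ ♔ ♖ · ·



  a b c d e f g h
  ─────────────────
8│♜ · ♝ ♛ ♚ ♝ · ♜│8
7│· ♟ ♟ ♞ · · ♟ ·│7
6│♟ · · · · ♟ ♞ ♟│6
5│· · · ♟ ♟ · · ·│5
4│· ♙ · · · ♙ · ·│4
3│♘ · · · ♙ ♘ · ·│3
2│♙ · ♙ ♙ ♗ · ♙ ♙│2
1│♖ · ♗ ♕ ♔ ♖ · ·│1
  ─────────────────
  a b c d e f g h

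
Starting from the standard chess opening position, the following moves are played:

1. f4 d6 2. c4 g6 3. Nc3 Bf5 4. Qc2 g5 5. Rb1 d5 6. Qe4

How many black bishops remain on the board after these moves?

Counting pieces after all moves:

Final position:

  a b c d e f g h
  ─────────────────
8│♜ ♞ · ♛ ♚ ♝ ♞ ♜│8
7│♟ ♟ ♟ · ♟ ♟ · ♟│7
6│· · · · · · · ·│6
5│· · · ♟ · ♝ ♟ ·│5
4│· · ♙ · ♕ ♙ · ·│4
3│· · ♘ · · · · ·│3
2│♙ ♙ · ♙ ♙ · ♙ ♙│2
1│· ♖ ♗ · ♔ ♗ ♘ ♖│1
  ─────────────────
  a b c d e f g h


2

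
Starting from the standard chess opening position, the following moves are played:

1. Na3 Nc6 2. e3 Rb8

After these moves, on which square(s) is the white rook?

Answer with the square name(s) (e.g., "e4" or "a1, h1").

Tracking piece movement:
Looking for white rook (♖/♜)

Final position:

  a b c d e f g h
  ─────────────────
8│· ♜ ♝ ♛ ♚ ♝ ♞ ♜│8
7│♟ ♟ ♟ ♟ ♟ ♟ ♟ ♟│7
6│· · ♞ · · · · ·│6
5│· · · · · · · ·│5
4│· · · · · · · ·│4
3│♘ · · · ♙ · · ·│3
2│♙ ♙ ♙ ♙ · ♙ ♙ ♙│2
1│♖ · ♗ ♕ ♔ ♗ ♘ ♖│1
  ─────────────────
  a b c d e f g h


a1, h1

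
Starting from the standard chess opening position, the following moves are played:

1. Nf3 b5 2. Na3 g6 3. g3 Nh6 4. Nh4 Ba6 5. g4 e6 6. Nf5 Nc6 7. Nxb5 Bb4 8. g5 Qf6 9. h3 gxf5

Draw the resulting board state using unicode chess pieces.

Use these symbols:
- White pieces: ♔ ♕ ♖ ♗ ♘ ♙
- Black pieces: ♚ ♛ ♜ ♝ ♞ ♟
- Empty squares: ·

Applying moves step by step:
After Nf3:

♜ ♞ ♝ ♛ ♚ ♝ ♞ ♜
♟ ♟ ♟ ♟ ♟ ♟ ♟ ♟
· · · · · · · ·
· · · · · · · ·
· · · · · · · ·
· · · · · ♘ · ·
♙ ♙ ♙ ♙ ♙ ♙ ♙ ♙
♖ ♘ ♗ ♕ ♔ ♗ · ♖


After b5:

♜ ♞ ♝ ♛ ♚ ♝ ♞ ♜
♟ · ♟ ♟ ♟ ♟ ♟ ♟
· · · · · · · ·
· ♟ · · · · · ·
· · · · · · · ·
· · · · · ♘ · ·
♙ ♙ ♙ ♙ ♙ ♙ ♙ ♙
♖ ♘ ♗ ♕ ♔ ♗ · ♖


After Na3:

♜ ♞ ♝ ♛ ♚ ♝ ♞ ♜
♟ · ♟ ♟ ♟ ♟ ♟ ♟
· · · · · · · ·
· ♟ · · · · · ·
· · · · · · · ·
♘ · · · · ♘ · ·
♙ ♙ ♙ ♙ ♙ ♙ ♙ ♙
♖ · ♗ ♕ ♔ ♗ · ♖


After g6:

♜ ♞ ♝ ♛ ♚ ♝ ♞ ♜
♟ · ♟ ♟ ♟ ♟ · ♟
· · · · · · ♟ ·
· ♟ · · · · · ·
· · · · · · · ·
♘ · · · · ♘ · ·
♙ ♙ ♙ ♙ ♙ ♙ ♙ ♙
♖ · ♗ ♕ ♔ ♗ · ♖


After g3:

♜ ♞ ♝ ♛ ♚ ♝ ♞ ♜
♟ · ♟ ♟ ♟ ♟ · ♟
· · · · · · ♟ ·
· ♟ · · · · · ·
· · · · · · · ·
♘ · · · · ♘ ♙ ·
♙ ♙ ♙ ♙ ♙ ♙ · ♙
♖ · ♗ ♕ ♔ ♗ · ♖


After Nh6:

♜ ♞ ♝ ♛ ♚ ♝ · ♜
♟ · ♟ ♟ ♟ ♟ · ♟
· · · · · · ♟ ♞
· ♟ · · · · · ·
· · · · · · · ·
♘ · · · · ♘ ♙ ·
♙ ♙ ♙ ♙ ♙ ♙ · ♙
♖ · ♗ ♕ ♔ ♗ · ♖


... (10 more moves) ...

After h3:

♜ · · · ♚ · · ♜
♟ · ♟ ♟ · ♟ · ♟
♝ · ♞ · ♟ ♛ ♟ ♞
· ♘ · · · ♘ ♙ ·
· ♝ · · · · · ·
· · · · · · · ♙
♙ ♙ ♙ ♙ ♙ ♙ · ·
♖ · ♗ ♕ ♔ ♗ · ♖


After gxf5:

♜ · · · ♚ · · ♜
♟ · ♟ ♟ · ♟ · ♟
♝ · ♞ · ♟ ♛ · ♞
· ♘ · · · ♟ ♙ ·
· ♝ · · · · · ·
· · · · · · · ♙
♙ ♙ ♙ ♙ ♙ ♙ · ·
♖ · ♗ ♕ ♔ ♗ · ♖



  a b c d e f g h
  ─────────────────
8│♜ · · · ♚ · · ♜│8
7│♟ · ♟ ♟ · ♟ · ♟│7
6│♝ · ♞ · ♟ ♛ · ♞│6
5│· ♘ · · · ♟ ♙ ·│5
4│· ♝ · · · · · ·│4
3│· · · · · · · ♙│3
2│♙ ♙ ♙ ♙ ♙ ♙ · ·│2
1│♖ · ♗ ♕ ♔ ♗ · ♖│1
  ─────────────────
  a b c d e f g h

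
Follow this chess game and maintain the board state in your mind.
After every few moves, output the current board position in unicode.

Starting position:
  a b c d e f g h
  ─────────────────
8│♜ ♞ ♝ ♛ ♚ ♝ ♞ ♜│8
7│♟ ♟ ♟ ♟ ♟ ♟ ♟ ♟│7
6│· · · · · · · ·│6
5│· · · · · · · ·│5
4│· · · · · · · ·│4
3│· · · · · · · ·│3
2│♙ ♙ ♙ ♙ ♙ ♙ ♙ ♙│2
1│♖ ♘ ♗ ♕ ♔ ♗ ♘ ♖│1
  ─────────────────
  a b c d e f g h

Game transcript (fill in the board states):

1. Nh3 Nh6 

  a b c d e f g h
  ─────────────────
8│♜ ♞ ♝ ♛ ♚ ♝ · ♜│8
7│♟ ♟ ♟ ♟ ♟ ♟ ♟ ♟│7
6│· · · · · · · ♞│6
5│· · · · · · · ·│5
4│· · · · · · · ·│4
3│· · · · · · · ♘│3
2│♙ ♙ ♙ ♙ ♙ ♙ ♙ ♙│2
1│♖ ♘ ♗ ♕ ♔ ♗ · ♖│1
  ─────────────────
  a b c d e f g h

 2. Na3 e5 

  a b c d e f g h
  ─────────────────
8│♜ ♞ ♝ ♛ ♚ ♝ · ♜│8
7│♟ ♟ ♟ ♟ · ♟ ♟ ♟│7
6│· · · · · · · ♞│6
5│· · · · ♟ · · ·│5
4│· · · · · · · ·│4
3│♘ · · · · · · ♘│3
2│♙ ♙ ♙ ♙ ♙ ♙ ♙ ♙│2
1│♖ · ♗ ♕ ♔ ♗ · ♖│1
  ─────────────────
  a b c d e f g h

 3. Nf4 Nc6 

  a b c d e f g h
  ─────────────────
8│♜ · ♝ ♛ ♚ ♝ · ♜│8
7│♟ ♟ ♟ ♟ · ♟ ♟ ♟│7
6│· · ♞ · · · · ♞│6
5│· · · · ♟ · · ·│5
4│· · · · · ♘ · ·│4
3│♘ · · · · · · ·│3
2│♙ ♙ ♙ ♙ ♙ ♙ ♙ ♙│2
1│♖ · ♗ ♕ ♔ ♗ · ♖│1
  ─────────────────
  a b c d e f g h

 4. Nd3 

  a b c d e f g h
  ─────────────────
8│♜ · ♝ ♛ ♚ ♝ · ♜│8
7│♟ ♟ ♟ ♟ · ♟ ♟ ♟│7
6│· · ♞ · · · · ♞│6
5│· · · · ♟ · · ·│5
4│· · · · · · · ·│4
3│♘ · · ♘ · · · ·│3
2│♙ ♙ ♙ ♙ ♙ ♙ ♙ ♙│2
1│♖ · ♗ ♕ ♔ ♗ · ♖│1
  ─────────────────
  a b c d e f g h


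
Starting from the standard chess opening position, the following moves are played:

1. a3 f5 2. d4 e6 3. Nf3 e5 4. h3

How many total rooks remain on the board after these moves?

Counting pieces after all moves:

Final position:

  a b c d e f g h
  ─────────────────
8│♜ ♞ ♝ ♛ ♚ ♝ ♞ ♜│8
7│♟ ♟ ♟ ♟ · · ♟ ♟│7
6│· · · · · · · ·│6
5│· · · · ♟ ♟ · ·│5
4│· · · ♙ · · · ·│4
3│♙ · · · · ♘ · ♙│3
2│· ♙ ♙ · ♙ ♙ ♙ ·│2
1│♖ ♘ ♗ ♕ ♔ ♗ · ♖│1
  ─────────────────
  a b c d e f g h


4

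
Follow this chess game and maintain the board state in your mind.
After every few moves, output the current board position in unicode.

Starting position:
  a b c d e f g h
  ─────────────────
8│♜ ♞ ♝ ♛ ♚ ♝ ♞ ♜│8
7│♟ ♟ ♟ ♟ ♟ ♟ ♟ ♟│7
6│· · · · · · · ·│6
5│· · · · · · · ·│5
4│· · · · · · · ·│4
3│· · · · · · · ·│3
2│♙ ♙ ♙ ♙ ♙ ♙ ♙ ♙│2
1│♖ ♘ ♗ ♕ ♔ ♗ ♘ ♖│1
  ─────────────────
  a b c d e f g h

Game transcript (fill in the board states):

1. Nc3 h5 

  a b c d e f g h
  ─────────────────
8│♜ ♞ ♝ ♛ ♚ ♝ ♞ ♜│8
7│♟ ♟ ♟ ♟ ♟ ♟ ♟ ·│7
6│· · · · · · · ·│6
5│· · · · · · · ♟│5
4│· · · · · · · ·│4
3│· · ♘ · · · · ·│3
2│♙ ♙ ♙ ♙ ♙ ♙ ♙ ♙│2
1│♖ · ♗ ♕ ♔ ♗ ♘ ♖│1
  ─────────────────
  a b c d e f g h

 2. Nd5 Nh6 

  a b c d e f g h
  ─────────────────
8│♜ ♞ ♝ ♛ ♚ ♝ · ♜│8
7│♟ ♟ ♟ ♟ ♟ ♟ ♟ ·│7
6│· · · · · · · ♞│6
5│· · · ♘ · · · ♟│5
4│· · · · · · · ·│4
3│· · · · · · · ·│3
2│♙ ♙ ♙ ♙ ♙ ♙ ♙ ♙│2
1│♖ · ♗ ♕ ♔ ♗ ♘ ♖│1
  ─────────────────
  a b c d e f g h

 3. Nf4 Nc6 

  a b c d e f g h
  ─────────────────
8│♜ · ♝ ♛ ♚ ♝ · ♜│8
7│♟ ♟ ♟ ♟ ♟ ♟ ♟ ·│7
6│· · ♞ · · · · ♞│6
5│· · · · · · · ♟│5
4│· · · · · ♘ · ·│4
3│· · · · · · · ·│3
2│♙ ♙ ♙ ♙ ♙ ♙ ♙ ♙│2
1│♖ · ♗ ♕ ♔ ♗ ♘ ♖│1
  ─────────────────
  a b c d e f g h

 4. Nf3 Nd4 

  a b c d e f g h
  ─────────────────
8│♜ · ♝ ♛ ♚ ♝ · ♜│8
7│♟ ♟ ♟ ♟ ♟ ♟ ♟ ·│7
6│· · · · · · · ♞│6
5│· · · · · · · ♟│5
4│· · · ♞ · ♘ · ·│4
3│· · · · · ♘ · ·│3
2│♙ ♙ ♙ ♙ ♙ ♙ ♙ ♙│2
1│♖ · ♗ ♕ ♔ ♗ · ♖│1
  ─────────────────
  a b c d e f g h



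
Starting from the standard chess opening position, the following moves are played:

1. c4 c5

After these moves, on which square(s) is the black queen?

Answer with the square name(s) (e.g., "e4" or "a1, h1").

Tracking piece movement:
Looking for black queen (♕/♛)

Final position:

  a b c d e f g h
  ─────────────────
8│♜ ♞ ♝ ♛ ♚ ♝ ♞ ♜│8
7│♟ ♟ · ♟ ♟ ♟ ♟ ♟│7
6│· · · · · · · ·│6
5│· · ♟ · · · · ·│5
4│· · ♙ · · · · ·│4
3│· · · · · · · ·│3
2│♙ ♙ · ♙ ♙ ♙ ♙ ♙│2
1│♖ ♘ ♗ ♕ ♔ ♗ ♘ ♖│1
  ─────────────────
  a b c d e f g h


d8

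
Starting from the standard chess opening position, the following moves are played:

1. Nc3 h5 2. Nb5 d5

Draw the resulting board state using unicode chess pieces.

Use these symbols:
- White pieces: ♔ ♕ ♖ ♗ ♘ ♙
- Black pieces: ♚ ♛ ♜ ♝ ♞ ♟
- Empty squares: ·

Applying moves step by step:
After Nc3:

♜ ♞ ♝ ♛ ♚ ♝ ♞ ♜
♟ ♟ ♟ ♟ ♟ ♟ ♟ ♟
· · · · · · · ·
· · · · · · · ·
· · · · · · · ·
· · ♘ · · · · ·
♙ ♙ ♙ ♙ ♙ ♙ ♙ ♙
♖ · ♗ ♕ ♔ ♗ ♘ ♖


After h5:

♜ ♞ ♝ ♛ ♚ ♝ ♞ ♜
♟ ♟ ♟ ♟ ♟ ♟ ♟ ·
· · · · · · · ·
· · · · · · · ♟
· · · · · · · ·
· · ♘ · · · · ·
♙ ♙ ♙ ♙ ♙ ♙ ♙ ♙
♖ · ♗ ♕ ♔ ♗ ♘ ♖


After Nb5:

♜ ♞ ♝ ♛ ♚ ♝ ♞ ♜
♟ ♟ ♟ ♟ ♟ ♟ ♟ ·
· · · · · · · ·
· ♘ · · · · · ♟
· · · · · · · ·
· · · · · · · ·
♙ ♙ ♙ ♙ ♙ ♙ ♙ ♙
♖ · ♗ ♕ ♔ ♗ ♘ ♖


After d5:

♜ ♞ ♝ ♛ ♚ ♝ ♞ ♜
♟ ♟ ♟ · ♟ ♟ ♟ ·
· · · · · · · ·
· ♘ · ♟ · · · ♟
· · · · · · · ·
· · · · · · · ·
♙ ♙ ♙ ♙ ♙ ♙ ♙ ♙
♖ · ♗ ♕ ♔ ♗ ♘ ♖



  a b c d e f g h
  ─────────────────
8│♜ ♞ ♝ ♛ ♚ ♝ ♞ ♜│8
7│♟ ♟ ♟ · ♟ ♟ ♟ ·│7
6│· · · · · · · ·│6
5│· ♘ · ♟ · · · ♟│5
4│· · · · · · · ·│4
3│· · · · · · · ·│3
2│♙ ♙ ♙ ♙ ♙ ♙ ♙ ♙│2
1│♖ · ♗ ♕ ♔ ♗ ♘ ♖│1
  ─────────────────
  a b c d e f g h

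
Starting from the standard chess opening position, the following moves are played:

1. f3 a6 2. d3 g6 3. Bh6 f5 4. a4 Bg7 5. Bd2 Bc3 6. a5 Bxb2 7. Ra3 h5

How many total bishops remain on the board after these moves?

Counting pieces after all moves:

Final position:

  a b c d e f g h
  ─────────────────
8│♜ ♞ ♝ ♛ ♚ · ♞ ♜│8
7│· ♟ ♟ ♟ ♟ · · ·│7
6│♟ · · · · · ♟ ·│6
5│♙ · · · · ♟ · ♟│5
4│· · · · · · · ·│4
3│♖ · · ♙ · ♙ · ·│3
2│· ♝ ♙ ♗ ♙ · ♙ ♙│2
1│· ♘ · ♕ ♔ ♗ ♘ ♖│1
  ─────────────────
  a b c d e f g h


4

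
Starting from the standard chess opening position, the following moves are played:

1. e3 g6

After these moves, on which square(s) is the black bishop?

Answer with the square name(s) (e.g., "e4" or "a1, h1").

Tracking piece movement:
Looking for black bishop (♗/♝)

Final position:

  a b c d e f g h
  ─────────────────
8│♜ ♞ ♝ ♛ ♚ ♝ ♞ ♜│8
7│♟ ♟ ♟ ♟ ♟ ♟ · ♟│7
6│· · · · · · ♟ ·│6
5│· · · · · · · ·│5
4│· · · · · · · ·│4
3│· · · · ♙ · · ·│3
2│♙ ♙ ♙ ♙ · ♙ ♙ ♙│2
1│♖ ♘ ♗ ♕ ♔ ♗ ♘ ♖│1
  ─────────────────
  a b c d e f g h


c8, f8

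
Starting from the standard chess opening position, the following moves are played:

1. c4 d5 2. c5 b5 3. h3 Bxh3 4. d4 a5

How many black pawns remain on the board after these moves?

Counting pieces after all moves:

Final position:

  a b c d e f g h
  ─────────────────
8│♜ ♞ · ♛ ♚ ♝ ♞ ♜│8
7│· · ♟ · ♟ ♟ ♟ ♟│7
6│· · · · · · · ·│6
5│♟ ♟ ♙ ♟ · · · ·│5
4│· · · ♙ · · · ·│4
3│· · · · · · · ♝│3
2│♙ ♙ · · ♙ ♙ ♙ ·│2
1│♖ ♘ ♗ ♕ ♔ ♗ ♘ ♖│1
  ─────────────────
  a b c d e f g h


8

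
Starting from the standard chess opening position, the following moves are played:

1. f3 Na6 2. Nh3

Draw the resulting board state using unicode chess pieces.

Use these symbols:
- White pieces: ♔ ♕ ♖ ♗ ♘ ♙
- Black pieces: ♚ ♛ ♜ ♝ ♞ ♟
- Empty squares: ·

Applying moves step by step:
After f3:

♜ ♞ ♝ ♛ ♚ ♝ ♞ ♜
♟ ♟ ♟ ♟ ♟ ♟ ♟ ♟
· · · · · · · ·
· · · · · · · ·
· · · · · · · ·
· · · · · ♙ · ·
♙ ♙ ♙ ♙ ♙ · ♙ ♙
♖ ♘ ♗ ♕ ♔ ♗ ♘ ♖


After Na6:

♜ · ♝ ♛ ♚ ♝ ♞ ♜
♟ ♟ ♟ ♟ ♟ ♟ ♟ ♟
♞ · · · · · · ·
· · · · · · · ·
· · · · · · · ·
· · · · · ♙ · ·
♙ ♙ ♙ ♙ ♙ · ♙ ♙
♖ ♘ ♗ ♕ ♔ ♗ ♘ ♖


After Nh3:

♜ · ♝ ♛ ♚ ♝ ♞ ♜
♟ ♟ ♟ ♟ ♟ ♟ ♟ ♟
♞ · · · · · · ·
· · · · · · · ·
· · · · · · · ·
· · · · · ♙ · ♘
♙ ♙ ♙ ♙ ♙ · ♙ ♙
♖ ♘ ♗ ♕ ♔ ♗ · ♖



  a b c d e f g h
  ─────────────────
8│♜ · ♝ ♛ ♚ ♝ ♞ ♜│8
7│♟ ♟ ♟ ♟ ♟ ♟ ♟ ♟│7
6│♞ · · · · · · ·│6
5│· · · · · · · ·│5
4│· · · · · · · ·│4
3│· · · · · ♙ · ♘│3
2│♙ ♙ ♙ ♙ ♙ · ♙ ♙│2
1│♖ ♘ ♗ ♕ ♔ ♗ · ♖│1
  ─────────────────
  a b c d e f g h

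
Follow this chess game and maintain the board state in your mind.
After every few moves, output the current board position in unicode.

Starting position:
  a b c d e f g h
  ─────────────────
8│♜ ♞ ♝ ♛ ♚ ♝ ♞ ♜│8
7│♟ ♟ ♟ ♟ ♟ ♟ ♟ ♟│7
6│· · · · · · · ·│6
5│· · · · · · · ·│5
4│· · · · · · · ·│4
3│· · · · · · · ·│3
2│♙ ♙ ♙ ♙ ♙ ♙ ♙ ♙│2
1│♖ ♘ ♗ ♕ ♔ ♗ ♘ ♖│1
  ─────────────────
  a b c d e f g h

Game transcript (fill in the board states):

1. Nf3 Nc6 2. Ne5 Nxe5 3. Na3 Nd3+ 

  a b c d e f g h
  ─────────────────
8│♜ · ♝ ♛ ♚ ♝ ♞ ♜│8
7│♟ ♟ ♟ ♟ ♟ ♟ ♟ ♟│7
6│· · · · · · · ·│6
5│· · · · · · · ·│5
4│· · · · · · · ·│4
3│♘ · · ♞ · · · ·│3
2│♙ ♙ ♙ ♙ ♙ ♙ ♙ ♙│2
1│♖ · ♗ ♕ ♔ ♗ · ♖│1
  ─────────────────
  a b c d e f g h

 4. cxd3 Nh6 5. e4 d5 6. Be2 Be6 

  a b c d e f g h
  ─────────────────
8│♜ · · ♛ ♚ ♝ · ♜│8
7│♟ ♟ ♟ · ♟ ♟ ♟ ♟│7
6│· · · · ♝ · · ♞│6
5│· · · ♟ · · · ·│5
4│· · · · ♙ · · ·│4
3│♘ · · ♙ · · · ·│3
2│♙ ♙ · ♙ ♗ ♙ ♙ ♙│2
1│♖ · ♗ ♕ ♔ · · ♖│1
  ─────────────────
  a b c d e f g h

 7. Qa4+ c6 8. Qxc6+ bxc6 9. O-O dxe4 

  a b c d e f g h
  ─────────────────
8│♜ · · ♛ ♚ ♝ · ♜│8
7│♟ · · · ♟ ♟ ♟ ♟│7
6│· · ♟ · ♝ · · ♞│6
5│· · · · · · · ·│5
4│· · · · ♟ · · ·│4
3│♘ · · ♙ · · · ·│3
2│♙ ♙ · ♙ ♗ ♙ ♙ ♙│2
1│♖ · ♗ · · ♖ ♔ ·│1
  ─────────────────
  a b c d e f g h

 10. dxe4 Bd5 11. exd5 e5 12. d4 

  a b c d e f g h
  ─────────────────
8│♜ · · ♛ ♚ ♝ · ♜│8
7│♟ · · · · ♟ ♟ ♟│7
6│· · ♟ · · · · ♞│6
5│· · · ♙ ♟ · · ·│5
4│· · · ♙ · · · ·│4
3│♘ · · · · · · ·│3
2│♙ ♙ · · ♗ ♙ ♙ ♙│2
1│♖ · ♗ · · ♖ ♔ ·│1
  ─────────────────
  a b c d e f g h


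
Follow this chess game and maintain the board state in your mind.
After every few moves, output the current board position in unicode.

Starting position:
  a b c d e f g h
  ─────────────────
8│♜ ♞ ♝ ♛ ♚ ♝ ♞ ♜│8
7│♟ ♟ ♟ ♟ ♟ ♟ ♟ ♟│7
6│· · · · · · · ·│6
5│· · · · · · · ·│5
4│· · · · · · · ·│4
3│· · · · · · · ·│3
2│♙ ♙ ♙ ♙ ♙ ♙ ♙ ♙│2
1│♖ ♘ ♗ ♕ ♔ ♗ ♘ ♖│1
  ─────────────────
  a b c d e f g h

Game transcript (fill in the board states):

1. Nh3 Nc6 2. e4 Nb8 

  a b c d e f g h
  ─────────────────
8│♜ ♞ ♝ ♛ ♚ ♝ ♞ ♜│8
7│♟ ♟ ♟ ♟ ♟ ♟ ♟ ♟│7
6│· · · · · · · ·│6
5│· · · · · · · ·│5
4│· · · · ♙ · · ·│4
3│· · · · · · · ♘│3
2│♙ ♙ ♙ ♙ · ♙ ♙ ♙│2
1│♖ ♘ ♗ ♕ ♔ ♗ · ♖│1
  ─────────────────
  a b c d e f g h

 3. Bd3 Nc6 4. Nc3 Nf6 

  a b c d e f g h
  ─────────────────
8│♜ · ♝ ♛ ♚ ♝ · ♜│8
7│♟ ♟ ♟ ♟ ♟ ♟ ♟ ♟│7
6│· · ♞ · · ♞ · ·│6
5│· · · · · · · ·│5
4│· · · · ♙ · · ·│4
3│· · ♘ ♗ · · · ♘│3
2│♙ ♙ ♙ ♙ · ♙ ♙ ♙│2
1│♖ · ♗ ♕ ♔ · · ♖│1
  ─────────────────
  a b c d e f g h

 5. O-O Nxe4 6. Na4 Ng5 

  a b c d e f g h
  ─────────────────
8│♜ · ♝ ♛ ♚ ♝ · ♜│8
7│♟ ♟ ♟ ♟ ♟ ♟ ♟ ♟│7
6│· · ♞ · · · · ·│6
5│· · · · · · ♞ ·│5
4│♘ · · · · · · ·│4
3│· · · ♗ · · · ♘│3
2│♙ ♙ ♙ ♙ · ♙ ♙ ♙│2
1│♖ · ♗ ♕ · ♖ ♔ ·│1
  ─────────────────
  a b c d e f g h

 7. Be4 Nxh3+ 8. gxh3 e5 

  a b c d e f g h
  ─────────────────
8│♜ · ♝ ♛ ♚ ♝ · ♜│8
7│♟ ♟ ♟ ♟ · ♟ ♟ ♟│7
6│· · ♞ · · · · ·│6
5│· · · · ♟ · · ·│5
4│♘ · · · ♗ · · ·│4
3│· · · · · · · ♙│3
2│♙ ♙ ♙ ♙ · ♙ · ♙│2
1│♖ · ♗ ♕ · ♖ ♔ ·│1
  ─────────────────
  a b c d e f g h

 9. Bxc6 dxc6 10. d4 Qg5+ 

  a b c d e f g h
  ─────────────────
8│♜ · ♝ · ♚ ♝ · ♜│8
7│♟ ♟ ♟ · · ♟ ♟ ♟│7
6│· · ♟ · · · · ·│6
5│· · · · ♟ · ♛ ·│5
4│♘ · · ♙ · · · ·│4
3│· · · · · · · ♙│3
2│♙ ♙ ♙ · · ♙ · ♙│2
1│♖ · ♗ ♕ · ♖ ♔ ·│1
  ─────────────────
  a b c d e f g h



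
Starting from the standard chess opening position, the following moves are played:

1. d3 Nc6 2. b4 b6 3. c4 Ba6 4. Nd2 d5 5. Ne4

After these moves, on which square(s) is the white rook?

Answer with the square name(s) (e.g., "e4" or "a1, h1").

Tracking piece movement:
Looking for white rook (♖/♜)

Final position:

  a b c d e f g h
  ─────────────────
8│♜ · · ♛ ♚ ♝ ♞ ♜│8
7│♟ · ♟ · ♟ ♟ ♟ ♟│7
6│♝ ♟ ♞ · · · · ·│6
5│· · · ♟ · · · ·│5
4│· ♙ ♙ · ♘ · · ·│4
3│· · · ♙ · · · ·│3
2│♙ · · · ♙ ♙ ♙ ♙│2
1│♖ · ♗ ♕ ♔ ♗ ♘ ♖│1
  ─────────────────
  a b c d e f g h


a1, h1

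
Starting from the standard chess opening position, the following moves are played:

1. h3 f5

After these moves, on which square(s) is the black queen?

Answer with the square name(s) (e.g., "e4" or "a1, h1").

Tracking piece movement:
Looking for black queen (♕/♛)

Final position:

  a b c d e f g h
  ─────────────────
8│♜ ♞ ♝ ♛ ♚ ♝ ♞ ♜│8
7│♟ ♟ ♟ ♟ ♟ · ♟ ♟│7
6│· · · · · · · ·│6
5│· · · · · ♟ · ·│5
4│· · · · · · · ·│4
3│· · · · · · · ♙│3
2│♙ ♙ ♙ ♙ ♙ ♙ ♙ ·│2
1│♖ ♘ ♗ ♕ ♔ ♗ ♘ ♖│1
  ─────────────────
  a b c d e f g h


d8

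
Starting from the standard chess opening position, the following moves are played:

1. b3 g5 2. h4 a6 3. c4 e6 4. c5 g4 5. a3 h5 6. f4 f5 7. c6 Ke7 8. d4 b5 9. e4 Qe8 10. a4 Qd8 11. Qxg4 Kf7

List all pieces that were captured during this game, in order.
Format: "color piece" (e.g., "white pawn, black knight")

Tracking captures:
  Qxg4: captured black pawn

black pawn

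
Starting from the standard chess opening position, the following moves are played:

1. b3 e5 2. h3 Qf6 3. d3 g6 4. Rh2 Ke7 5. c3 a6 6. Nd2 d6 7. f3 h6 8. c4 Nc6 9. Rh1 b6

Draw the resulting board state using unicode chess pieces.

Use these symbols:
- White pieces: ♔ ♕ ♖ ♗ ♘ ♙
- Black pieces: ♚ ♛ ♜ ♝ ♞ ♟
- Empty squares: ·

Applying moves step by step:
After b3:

♜ ♞ ♝ ♛ ♚ ♝ ♞ ♜
♟ ♟ ♟ ♟ ♟ ♟ ♟ ♟
· · · · · · · ·
· · · · · · · ·
· · · · · · · ·
· ♙ · · · · · ·
♙ · ♙ ♙ ♙ ♙ ♙ ♙
♖ ♘ ♗ ♕ ♔ ♗ ♘ ♖


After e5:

♜ ♞ ♝ ♛ ♚ ♝ ♞ ♜
♟ ♟ ♟ ♟ · ♟ ♟ ♟
· · · · · · · ·
· · · · ♟ · · ·
· · · · · · · ·
· ♙ · · · · · ·
♙ · ♙ ♙ ♙ ♙ ♙ ♙
♖ ♘ ♗ ♕ ♔ ♗ ♘ ♖


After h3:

♜ ♞ ♝ ♛ ♚ ♝ ♞ ♜
♟ ♟ ♟ ♟ · ♟ ♟ ♟
· · · · · · · ·
· · · · ♟ · · ·
· · · · · · · ·
· ♙ · · · · · ♙
♙ · ♙ ♙ ♙ ♙ ♙ ·
♖ ♘ ♗ ♕ ♔ ♗ ♘ ♖


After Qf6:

♜ ♞ ♝ · ♚ ♝ ♞ ♜
♟ ♟ ♟ ♟ · ♟ ♟ ♟
· · · · · ♛ · ·
· · · · ♟ · · ·
· · · · · · · ·
· ♙ · · · · · ♙
♙ · ♙ ♙ ♙ ♙ ♙ ·
♖ ♘ ♗ ♕ ♔ ♗ ♘ ♖


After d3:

♜ ♞ ♝ · ♚ ♝ ♞ ♜
♟ ♟ ♟ ♟ · ♟ ♟ ♟
· · · · · ♛ · ·
· · · · ♟ · · ·
· · · · · · · ·
· ♙ · ♙ · · · ♙
♙ · ♙ · ♙ ♙ ♙ ·
♖ ♘ ♗ ♕ ♔ ♗ ♘ ♖


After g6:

♜ ♞ ♝ · ♚ ♝ ♞ ♜
♟ ♟ ♟ ♟ · ♟ · ♟
· · · · · ♛ ♟ ·
· · · · ♟ · · ·
· · · · · · · ·
· ♙ · ♙ · · · ♙
♙ · ♙ · ♙ ♙ ♙ ·
♖ ♘ ♗ ♕ ♔ ♗ ♘ ♖


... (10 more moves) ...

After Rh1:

♜ · ♝ · · ♝ ♞ ♜
· ♟ ♟ · ♚ ♟ · ·
♟ · ♞ ♟ · ♛ ♟ ♟
· · · · ♟ · · ·
· · ♙ · · · · ·
· ♙ · ♙ · ♙ · ♙
♙ · · ♘ ♙ · ♙ ·
♖ · ♗ ♕ ♔ ♗ ♘ ♖


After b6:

♜ · ♝ · · ♝ ♞ ♜
· · ♟ · ♚ ♟ · ·
♟ ♟ ♞ ♟ · ♛ ♟ ♟
· · · · ♟ · · ·
· · ♙ · · · · ·
· ♙ · ♙ · ♙ · ♙
♙ · · ♘ ♙ · ♙ ·
♖ · ♗ ♕ ♔ ♗ ♘ ♖



  a b c d e f g h
  ─────────────────
8│♜ · ♝ · · ♝ ♞ ♜│8
7│· · ♟ · ♚ ♟ · ·│7
6│♟ ♟ ♞ ♟ · ♛ ♟ ♟│6
5│· · · · ♟ · · ·│5
4│· · ♙ · · · · ·│4
3│· ♙ · ♙ · ♙ · ♙│3
2│♙ · · ♘ ♙ · ♙ ·│2
1│♖ · ♗ ♕ ♔ ♗ ♘ ♖│1
  ─────────────────
  a b c d e f g h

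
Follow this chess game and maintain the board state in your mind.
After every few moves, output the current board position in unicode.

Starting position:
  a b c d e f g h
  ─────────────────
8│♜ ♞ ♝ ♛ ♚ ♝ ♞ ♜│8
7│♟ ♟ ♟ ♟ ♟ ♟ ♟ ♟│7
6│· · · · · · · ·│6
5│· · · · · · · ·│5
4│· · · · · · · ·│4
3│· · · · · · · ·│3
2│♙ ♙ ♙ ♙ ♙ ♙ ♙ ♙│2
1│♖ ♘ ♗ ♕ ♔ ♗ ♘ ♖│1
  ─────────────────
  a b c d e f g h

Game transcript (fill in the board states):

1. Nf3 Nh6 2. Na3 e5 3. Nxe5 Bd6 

  a b c d e f g h
  ─────────────────
8│♜ ♞ ♝ ♛ ♚ · · ♜│8
7│♟ ♟ ♟ ♟ · ♟ ♟ ♟│7
6│· · · ♝ · · · ♞│6
5│· · · · ♘ · · ·│5
4│· · · · · · · ·│4
3│♘ · · · · · · ·│3
2│♙ ♙ ♙ ♙ ♙ ♙ ♙ ♙│2
1│♖ · ♗ ♕ ♔ ♗ · ♖│1
  ─────────────────
  a b c d e f g h

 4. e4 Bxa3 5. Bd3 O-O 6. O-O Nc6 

  a b c d e f g h
  ─────────────────
8│♜ · ♝ ♛ · ♜ ♚ ·│8
7│♟ ♟ ♟ ♟ · ♟ ♟ ♟│7
6│· · ♞ · · · · ♞│6
5│· · · · ♘ · · ·│5
4│· · · · ♙ · · ·│4
3│♝ · · ♗ · · · ·│3
2│♙ ♙ ♙ ♙ · ♙ ♙ ♙│2
1│♖ · ♗ ♕ · ♖ ♔ ·│1
  ─────────────────
  a b c d e f g h

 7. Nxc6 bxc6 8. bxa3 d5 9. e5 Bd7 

  a b c d e f g h
  ─────────────────
8│♜ · · ♛ · ♜ ♚ ·│8
7│♟ · ♟ ♝ · ♟ ♟ ♟│7
6│· · ♟ · · · · ♞│6
5│· · · ♟ ♙ · · ·│5
4│· · · · · · · ·│4
3│♙ · · ♗ · · · ·│3
2│♙ · ♙ ♙ · ♙ ♙ ♙│2
1│♖ · ♗ ♕ · ♖ ♔ ·│1
  ─────────────────
  a b c d e f g h

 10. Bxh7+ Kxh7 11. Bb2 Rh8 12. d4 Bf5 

  a b c d e f g h
  ─────────────────
8│♜ · · ♛ · · · ♜│8
7│♟ · ♟ · · ♟ ♟ ♚│7
6│· · ♟ · · · · ♞│6
5│· · · ♟ ♙ ♝ · ·│5
4│· · · ♙ · · · ·│4
3│♙ · · · · · · ·│3
2│♙ ♗ ♙ · · ♙ ♙ ♙│2
1│♖ · · ♕ · ♖ ♔ ·│1
  ─────────────────
  a b c d e f g h

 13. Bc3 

  a b c d e f g h
  ─────────────────
8│♜ · · ♛ · · · ♜│8
7│♟ · ♟ · · ♟ ♟ ♚│7
6│· · ♟ · · · · ♞│6
5│· · · ♟ ♙ ♝ · ·│5
4│· · · ♙ · · · ·│4
3│♙ · ♗ · · · · ·│3
2│♙ · ♙ · · ♙ ♙ ♙│2
1│♖ · · ♕ · ♖ ♔ ·│1
  ─────────────────
  a b c d e f g h


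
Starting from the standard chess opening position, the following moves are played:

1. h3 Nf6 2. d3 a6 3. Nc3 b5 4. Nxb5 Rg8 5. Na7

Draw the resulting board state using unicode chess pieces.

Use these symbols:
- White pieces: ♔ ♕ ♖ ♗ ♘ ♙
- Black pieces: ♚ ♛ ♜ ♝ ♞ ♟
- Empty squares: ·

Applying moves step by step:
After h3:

♜ ♞ ♝ ♛ ♚ ♝ ♞ ♜
♟ ♟ ♟ ♟ ♟ ♟ ♟ ♟
· · · · · · · ·
· · · · · · · ·
· · · · · · · ·
· · · · · · · ♙
♙ ♙ ♙ ♙ ♙ ♙ ♙ ·
♖ ♘ ♗ ♕ ♔ ♗ ♘ ♖


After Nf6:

♜ ♞ ♝ ♛ ♚ ♝ · ♜
♟ ♟ ♟ ♟ ♟ ♟ ♟ ♟
· · · · · ♞ · ·
· · · · · · · ·
· · · · · · · ·
· · · · · · · ♙
♙ ♙ ♙ ♙ ♙ ♙ ♙ ·
♖ ♘ ♗ ♕ ♔ ♗ ♘ ♖


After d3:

♜ ♞ ♝ ♛ ♚ ♝ · ♜
♟ ♟ ♟ ♟ ♟ ♟ ♟ ♟
· · · · · ♞ · ·
· · · · · · · ·
· · · · · · · ·
· · · ♙ · · · ♙
♙ ♙ ♙ · ♙ ♙ ♙ ·
♖ ♘ ♗ ♕ ♔ ♗ ♘ ♖


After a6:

♜ ♞ ♝ ♛ ♚ ♝ · ♜
· ♟ ♟ ♟ ♟ ♟ ♟ ♟
♟ · · · · ♞ · ·
· · · · · · · ·
· · · · · · · ·
· · · ♙ · · · ♙
♙ ♙ ♙ · ♙ ♙ ♙ ·
♖ ♘ ♗ ♕ ♔ ♗ ♘ ♖


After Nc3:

♜ ♞ ♝ ♛ ♚ ♝ · ♜
· ♟ ♟ ♟ ♟ ♟ ♟ ♟
♟ · · · · ♞ · ·
· · · · · · · ·
· · · · · · · ·
· · ♘ ♙ · · · ♙
♙ ♙ ♙ · ♙ ♙ ♙ ·
♖ · ♗ ♕ ♔ ♗ ♘ ♖


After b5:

♜ ♞ ♝ ♛ ♚ ♝ · ♜
· · ♟ ♟ ♟ ♟ ♟ ♟
♟ · · · · ♞ · ·
· ♟ · · · · · ·
· · · · · · · ·
· · ♘ ♙ · · · ♙
♙ ♙ ♙ · ♙ ♙ ♙ ·
♖ · ♗ ♕ ♔ ♗ ♘ ♖


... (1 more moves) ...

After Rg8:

♜ ♞ ♝ ♛ ♚ ♝ ♜ ·
· · ♟ ♟ ♟ ♟ ♟ ♟
♟ · · · · ♞ · ·
· ♘ · · · · · ·
· · · · · · · ·
· · · ♙ · · · ♙
♙ ♙ ♙ · ♙ ♙ ♙ ·
♖ · ♗ ♕ ♔ ♗ ♘ ♖


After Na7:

♜ ♞ ♝ ♛ ♚ ♝ ♜ ·
♘ · ♟ ♟ ♟ ♟ ♟ ♟
♟ · · · · ♞ · ·
· · · · · · · ·
· · · · · · · ·
· · · ♙ · · · ♙
♙ ♙ ♙ · ♙ ♙ ♙ ·
♖ · ♗ ♕ ♔ ♗ ♘ ♖



  a b c d e f g h
  ─────────────────
8│♜ ♞ ♝ ♛ ♚ ♝ ♜ ·│8
7│♘ · ♟ ♟ ♟ ♟ ♟ ♟│7
6│♟ · · · · ♞ · ·│6
5│· · · · · · · ·│5
4│· · · · · · · ·│4
3│· · · ♙ · · · ♙│3
2│♙ ♙ ♙ · ♙ ♙ ♙ ·│2
1│♖ · ♗ ♕ ♔ ♗ ♘ ♖│1
  ─────────────────
  a b c d e f g h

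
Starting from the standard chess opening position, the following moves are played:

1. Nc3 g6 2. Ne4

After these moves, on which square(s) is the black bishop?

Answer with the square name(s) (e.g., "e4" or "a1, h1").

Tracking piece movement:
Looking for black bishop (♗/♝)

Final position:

  a b c d e f g h
  ─────────────────
8│♜ ♞ ♝ ♛ ♚ ♝ ♞ ♜│8
7│♟ ♟ ♟ ♟ ♟ ♟ · ♟│7
6│· · · · · · ♟ ·│6
5│· · · · · · · ·│5
4│· · · · ♘ · · ·│4
3│· · · · · · · ·│3
2│♙ ♙ ♙ ♙ ♙ ♙ ♙ ♙│2
1│♖ · ♗ ♕ ♔ ♗ ♘ ♖│1
  ─────────────────
  a b c d e f g h


c8, f8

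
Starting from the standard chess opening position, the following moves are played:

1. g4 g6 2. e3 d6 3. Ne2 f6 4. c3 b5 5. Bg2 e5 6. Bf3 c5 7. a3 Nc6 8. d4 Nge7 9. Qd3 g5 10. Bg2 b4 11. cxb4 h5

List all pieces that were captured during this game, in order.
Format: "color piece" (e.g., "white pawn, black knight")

Tracking captures:
  cxb4: captured black pawn

black pawn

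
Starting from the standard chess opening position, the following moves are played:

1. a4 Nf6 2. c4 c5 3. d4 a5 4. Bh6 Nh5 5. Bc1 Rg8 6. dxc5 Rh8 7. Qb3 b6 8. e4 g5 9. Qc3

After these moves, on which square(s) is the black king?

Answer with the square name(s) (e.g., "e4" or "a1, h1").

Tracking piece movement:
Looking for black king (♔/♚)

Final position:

  a b c d e f g h
  ─────────────────
8│♜ ♞ ♝ ♛ ♚ ♝ · ♜│8
7│· · · ♟ ♟ ♟ · ♟│7
6│· ♟ · · · · · ·│6
5│♟ · ♙ · · · ♟ ♞│5
4│♙ · ♙ · ♙ · · ·│4
3│· · ♕ · · · · ·│3
2│· ♙ · · · ♙ ♙ ♙│2
1│♖ ♘ ♗ · ♔ ♗ ♘ ♖│1
  ─────────────────
  a b c d e f g h


e8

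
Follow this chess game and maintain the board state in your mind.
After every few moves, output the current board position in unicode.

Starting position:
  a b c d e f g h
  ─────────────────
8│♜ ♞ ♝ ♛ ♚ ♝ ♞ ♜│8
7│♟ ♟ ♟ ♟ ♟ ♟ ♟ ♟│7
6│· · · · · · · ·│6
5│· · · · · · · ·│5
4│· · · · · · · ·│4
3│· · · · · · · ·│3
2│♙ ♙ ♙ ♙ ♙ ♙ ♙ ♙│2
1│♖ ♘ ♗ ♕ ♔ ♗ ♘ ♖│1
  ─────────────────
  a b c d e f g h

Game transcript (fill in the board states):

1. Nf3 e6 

  a b c d e f g h
  ─────────────────
8│♜ ♞ ♝ ♛ ♚ ♝ ♞ ♜│8
7│♟ ♟ ♟ ♟ · ♟ ♟ ♟│7
6│· · · · ♟ · · ·│6
5│· · · · · · · ·│5
4│· · · · · · · ·│4
3│· · · · · ♘ · ·│3
2│♙ ♙ ♙ ♙ ♙ ♙ ♙ ♙│2
1│♖ ♘ ♗ ♕ ♔ ♗ · ♖│1
  ─────────────────
  a b c d e f g h

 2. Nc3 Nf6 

  a b c d e f g h
  ─────────────────
8│♜ ♞ ♝ ♛ ♚ ♝ · ♜│8
7│♟ ♟ ♟ ♟ · ♟ ♟ ♟│7
6│· · · · ♟ ♞ · ·│6
5│· · · · · · · ·│5
4│· · · · · · · ·│4
3│· · ♘ · · ♘ · ·│3
2│♙ ♙ ♙ ♙ ♙ ♙ ♙ ♙│2
1│♖ · ♗ ♕ ♔ ♗ · ♖│1
  ─────────────────
  a b c d e f g h

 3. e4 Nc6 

  a b c d e f g h
  ─────────────────
8│♜ · ♝ ♛ ♚ ♝ · ♜│8
7│♟ ♟ ♟ ♟ · ♟ ♟ ♟│7
6│· · ♞ · ♟ ♞ · ·│6
5│· · · · · · · ·│5
4│· · · · ♙ · · ·│4
3│· · ♘ · · ♘ · ·│3
2│♙ ♙ ♙ ♙ · ♙ ♙ ♙│2
1│♖ · ♗ ♕ ♔ ♗ · ♖│1
  ─────────────────
  a b c d e f g h

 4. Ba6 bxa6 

  a b c d e f g h
  ─────────────────
8│♜ · ♝ ♛ ♚ ♝ · ♜│8
7│♟ · ♟ ♟ · ♟ ♟ ♟│7
6│♟ · ♞ · ♟ ♞ · ·│6
5│· · · · · · · ·│5
4│· · · · ♙ · · ·│4
3│· · ♘ · · ♘ · ·│3
2│♙ ♙ ♙ ♙ · ♙ ♙ ♙│2
1│♖ · ♗ ♕ ♔ · · ♖│1
  ─────────────────
  a b c d e f g h

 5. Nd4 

  a b c d e f g h
  ─────────────────
8│♜ · ♝ ♛ ♚ ♝ · ♜│8
7│♟ · ♟ ♟ · ♟ ♟ ♟│7
6│♟ · ♞ · ♟ ♞ · ·│6
5│· · · · · · · ·│5
4│· · · ♘ ♙ · · ·│4
3│· · ♘ · · · · ·│3
2│♙ ♙ ♙ ♙ · ♙ ♙ ♙│2
1│♖ · ♗ ♕ ♔ · · ♖│1
  ─────────────────
  a b c d e f g h


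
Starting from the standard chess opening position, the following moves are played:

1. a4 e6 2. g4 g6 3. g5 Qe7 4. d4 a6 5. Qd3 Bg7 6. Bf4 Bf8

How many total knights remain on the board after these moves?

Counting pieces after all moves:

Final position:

  a b c d e f g h
  ─────────────────
8│♜ ♞ ♝ · ♚ ♝ ♞ ♜│8
7│· ♟ ♟ ♟ ♛ ♟ · ♟│7
6│♟ · · · ♟ · ♟ ·│6
5│· · · · · · ♙ ·│5
4│♙ · · ♙ · ♗ · ·│4
3│· · · ♕ · · · ·│3
2│· ♙ ♙ · ♙ ♙ · ♙│2
1│♖ ♘ · · ♔ ♗ ♘ ♖│1
  ─────────────────
  a b c d e f g h


4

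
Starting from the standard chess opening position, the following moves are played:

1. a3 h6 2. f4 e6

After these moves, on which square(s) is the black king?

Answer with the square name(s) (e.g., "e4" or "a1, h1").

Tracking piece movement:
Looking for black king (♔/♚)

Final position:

  a b c d e f g h
  ─────────────────
8│♜ ♞ ♝ ♛ ♚ ♝ ♞ ♜│8
7│♟ ♟ ♟ ♟ · ♟ ♟ ·│7
6│· · · · ♟ · · ♟│6
5│· · · · · · · ·│5
4│· · · · · ♙ · ·│4
3│♙ · · · · · · ·│3
2│· ♙ ♙ ♙ ♙ · ♙ ♙│2
1│♖ ♘ ♗ ♕ ♔ ♗ ♘ ♖│1
  ─────────────────
  a b c d e f g h


e8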